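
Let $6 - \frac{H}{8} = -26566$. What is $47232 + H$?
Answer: $259808$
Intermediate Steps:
$H = 212576$ ($H = 48 - -212528 = 48 + 212528 = 212576$)
$47232 + H = 47232 + 212576 = 259808$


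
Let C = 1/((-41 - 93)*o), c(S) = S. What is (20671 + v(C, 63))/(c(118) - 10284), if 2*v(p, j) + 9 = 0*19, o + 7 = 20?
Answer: -41333/20332 ≈ -2.0329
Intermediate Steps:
o = 13 (o = -7 + 20 = 13)
C = -1/1742 (C = 1/(-41 - 93*13) = (1/13)/(-134) = -1/134*1/13 = -1/1742 ≈ -0.00057405)
v(p, j) = -9/2 (v(p, j) = -9/2 + (0*19)/2 = -9/2 + (1/2)*0 = -9/2 + 0 = -9/2)
(20671 + v(C, 63))/(c(118) - 10284) = (20671 - 9/2)/(118 - 10284) = (41333/2)/(-10166) = (41333/2)*(-1/10166) = -41333/20332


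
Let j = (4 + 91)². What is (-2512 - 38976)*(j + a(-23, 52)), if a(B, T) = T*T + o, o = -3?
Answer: -486488288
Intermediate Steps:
j = 9025 (j = 95² = 9025)
a(B, T) = -3 + T² (a(B, T) = T*T - 3 = T² - 3 = -3 + T²)
(-2512 - 38976)*(j + a(-23, 52)) = (-2512 - 38976)*(9025 + (-3 + 52²)) = -41488*(9025 + (-3 + 2704)) = -41488*(9025 + 2701) = -41488*11726 = -486488288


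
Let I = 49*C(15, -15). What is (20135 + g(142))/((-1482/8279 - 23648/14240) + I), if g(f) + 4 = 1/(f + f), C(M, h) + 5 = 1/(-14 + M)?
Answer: -726312737475/7137919396 ≈ -101.75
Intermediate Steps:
C(M, h) = -5 + 1/(-14 + M)
g(f) = -4 + 1/(2*f) (g(f) = -4 + 1/(f + f) = -4 + 1/(2*f))
I = -196 (I = 49*((71 - 5*15)/(-14 + 15)) = 49*((71 - 75)/1) = 49*(1*(-4)) = 49*(-4) = -196)
(20135 + g(142))/((-1482/8279 - 23648/14240) + I) = (20135 + (-4 + (½)/142))/((-1482/8279 - 23648/14240) - 196) = (20135 + (-4 + (½)*(1/142)))/((-1482*1/8279 - 23648*1/14240) - 196) = (20135 + (-4 + 1/284))/((-1482/8279 - 739/445) - 196) = (20135 - 1135/284)/(-6777671/3684155 - 196) = 5717205/(284*(-728872051/3684155)) = (5717205/284)*(-3684155/728872051) = -726312737475/7137919396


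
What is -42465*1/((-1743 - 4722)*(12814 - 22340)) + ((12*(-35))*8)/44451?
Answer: -421848877/5530385982 ≈ -0.076278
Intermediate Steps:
-42465*1/((-1743 - 4722)*(12814 - 22340)) + ((12*(-35))*8)/44451 = -42465/((-9526*(-6465))) - 420*8*(1/44451) = -42465/61585590 - 3360*1/44451 = -42465*1/61585590 - 1120/14817 = -2831/4105706 - 1120/14817 = -421848877/5530385982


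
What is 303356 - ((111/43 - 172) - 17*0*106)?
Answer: 13051593/43 ≈ 3.0353e+5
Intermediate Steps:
303356 - ((111/43 - 172) - 17*0*106) = 303356 - ((111*(1/43) - 172) + 0*106) = 303356 - ((111/43 - 172) + 0) = 303356 - (-7285/43 + 0) = 303356 - 1*(-7285/43) = 303356 + 7285/43 = 13051593/43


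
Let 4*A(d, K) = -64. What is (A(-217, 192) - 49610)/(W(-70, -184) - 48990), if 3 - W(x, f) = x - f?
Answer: 16542/16367 ≈ 1.0107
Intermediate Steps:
A(d, K) = -16 (A(d, K) = (1/4)*(-64) = -16)
W(x, f) = 3 + f - x (W(x, f) = 3 - (x - f) = 3 + (f - x) = 3 + f - x)
(A(-217, 192) - 49610)/(W(-70, -184) - 48990) = (-16 - 49610)/((3 - 184 - 1*(-70)) - 48990) = -49626/((3 - 184 + 70) - 48990) = -49626/(-111 - 48990) = -49626/(-49101) = -49626*(-1/49101) = 16542/16367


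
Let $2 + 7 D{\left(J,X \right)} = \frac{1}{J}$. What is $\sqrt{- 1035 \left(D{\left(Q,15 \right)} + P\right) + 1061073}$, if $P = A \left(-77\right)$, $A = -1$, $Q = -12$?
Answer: $\frac{\sqrt{192410463}}{14} \approx 990.8$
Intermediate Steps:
$D{\left(J,X \right)} = - \frac{2}{7} + \frac{1}{7 J}$
$P = 77$ ($P = \left(-1\right) \left(-77\right) = 77$)
$\sqrt{- 1035 \left(D{\left(Q,15 \right)} + P\right) + 1061073} = \sqrt{- 1035 \left(\frac{1 - -24}{7 \left(-12\right)} + 77\right) + 1061073} = \sqrt{- 1035 \left(\frac{1}{7} \left(- \frac{1}{12}\right) \left(1 + 24\right) + 77\right) + 1061073} = \sqrt{- 1035 \left(\frac{1}{7} \left(- \frac{1}{12}\right) 25 + 77\right) + 1061073} = \sqrt{- 1035 \left(- \frac{25}{84} + 77\right) + 1061073} = \sqrt{\left(-1035\right) \frac{6443}{84} + 1061073} = \sqrt{- \frac{2222835}{28} + 1061073} = \sqrt{\frac{27487209}{28}} = \frac{\sqrt{192410463}}{14}$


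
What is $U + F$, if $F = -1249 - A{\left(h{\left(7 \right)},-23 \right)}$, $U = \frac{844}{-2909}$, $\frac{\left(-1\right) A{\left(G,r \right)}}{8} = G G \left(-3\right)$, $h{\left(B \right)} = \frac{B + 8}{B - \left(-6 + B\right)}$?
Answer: $- \frac{4070535}{2909} \approx -1399.3$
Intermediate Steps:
$h{\left(B \right)} = \frac{4}{3} + \frac{B}{6}$ ($h{\left(B \right)} = \frac{8 + B}{6} = \left(8 + B\right) \frac{1}{6} = \frac{4}{3} + \frac{B}{6}$)
$A{\left(G,r \right)} = 24 G^{2}$ ($A{\left(G,r \right)} = - 8 G G \left(-3\right) = - 8 G^{2} \left(-3\right) = - 8 \left(- 3 G^{2}\right) = 24 G^{2}$)
$U = - \frac{844}{2909}$ ($U = 844 \left(- \frac{1}{2909}\right) = - \frac{844}{2909} \approx -0.29013$)
$F = -1399$ ($F = -1249 - 24 \left(\frac{4}{3} + \frac{1}{6} \cdot 7\right)^{2} = -1249 - 24 \left(\frac{4}{3} + \frac{7}{6}\right)^{2} = -1249 - 24 \left(\frac{5}{2}\right)^{2} = -1249 - 24 \cdot \frac{25}{4} = -1249 - 150 = -1399$)
$U + F = - \frac{844}{2909} - 1399 = - \frac{4070535}{2909}$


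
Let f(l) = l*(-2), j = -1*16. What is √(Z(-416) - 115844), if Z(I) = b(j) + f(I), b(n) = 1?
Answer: 3*I*√12779 ≈ 339.13*I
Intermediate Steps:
j = -16
f(l) = -2*l
Z(I) = 1 - 2*I
√(Z(-416) - 115844) = √((1 - 2*(-416)) - 115844) = √((1 + 832) - 115844) = √(833 - 115844) = √(-115011) = 3*I*√12779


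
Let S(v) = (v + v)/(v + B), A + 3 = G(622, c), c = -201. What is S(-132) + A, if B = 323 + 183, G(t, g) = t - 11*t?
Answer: -105803/17 ≈ -6223.7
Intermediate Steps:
G(t, g) = -10*t
A = -6223 (A = -3 - 10*622 = -3 - 6220 = -6223)
B = 506
S(v) = 2*v/(506 + v) (S(v) = (v + v)/(v + 506) = (2*v)/(506 + v) = 2*v/(506 + v))
S(-132) + A = 2*(-132)/(506 - 132) - 6223 = 2*(-132)/374 - 6223 = 2*(-132)*(1/374) - 6223 = -12/17 - 6223 = -105803/17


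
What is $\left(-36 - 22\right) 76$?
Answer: $-4408$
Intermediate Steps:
$\left(-36 - 22\right) 76 = \left(-58\right) 76 = -4408$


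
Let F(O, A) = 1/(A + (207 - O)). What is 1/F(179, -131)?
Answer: -103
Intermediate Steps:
F(O, A) = 1/(207 + A - O)
1/F(179, -131) = 1/(1/(207 - 131 - 1*179)) = 1/(1/(207 - 131 - 179)) = 1/(1/(-103)) = 1/(-1/103) = -103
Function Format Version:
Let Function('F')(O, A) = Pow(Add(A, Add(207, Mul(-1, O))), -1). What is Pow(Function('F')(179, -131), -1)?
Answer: -103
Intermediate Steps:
Function('F')(O, A) = Pow(Add(207, A, Mul(-1, O)), -1)
Pow(Function('F')(179, -131), -1) = Pow(Pow(Add(207, -131, Mul(-1, 179)), -1), -1) = Pow(Pow(Add(207, -131, -179), -1), -1) = Pow(Pow(-103, -1), -1) = Pow(Rational(-1, 103), -1) = -103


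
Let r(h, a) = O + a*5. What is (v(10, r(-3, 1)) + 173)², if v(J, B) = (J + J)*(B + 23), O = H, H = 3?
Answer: 628849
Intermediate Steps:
O = 3
r(h, a) = 3 + 5*a (r(h, a) = 3 + a*5 = 3 + 5*a)
v(J, B) = 2*J*(23 + B) (v(J, B) = (2*J)*(23 + B) = 2*J*(23 + B))
(v(10, r(-3, 1)) + 173)² = (2*10*(23 + (3 + 5*1)) + 173)² = (2*10*(23 + (3 + 5)) + 173)² = (2*10*(23 + 8) + 173)² = (2*10*31 + 173)² = (620 + 173)² = 793² = 628849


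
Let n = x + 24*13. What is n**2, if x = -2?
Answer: 96100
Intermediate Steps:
n = 310 (n = -2 + 24*13 = -2 + 312 = 310)
n**2 = 310**2 = 96100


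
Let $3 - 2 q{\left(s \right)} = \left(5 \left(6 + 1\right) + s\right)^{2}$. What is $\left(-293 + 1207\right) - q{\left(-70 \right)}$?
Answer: $1525$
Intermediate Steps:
$q{\left(s \right)} = \frac{3}{2} - \frac{\left(35 + s\right)^{2}}{2}$ ($q{\left(s \right)} = \frac{3}{2} - \frac{\left(5 \left(6 + 1\right) + s\right)^{2}}{2} = \frac{3}{2} - \frac{\left(5 \cdot 7 + s\right)^{2}}{2} = \frac{3}{2} - \frac{\left(35 + s\right)^{2}}{2}$)
$\left(-293 + 1207\right) - q{\left(-70 \right)} = \left(-293 + 1207\right) - \left(\frac{3}{2} - \frac{\left(35 - 70\right)^{2}}{2}\right) = 914 - \left(\frac{3}{2} - \frac{\left(-35\right)^{2}}{2}\right) = 914 - \left(\frac{3}{2} - \frac{1225}{2}\right) = 914 - -611 = 914 + 611 = 1525$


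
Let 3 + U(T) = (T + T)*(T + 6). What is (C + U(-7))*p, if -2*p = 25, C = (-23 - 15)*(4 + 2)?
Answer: 5425/2 ≈ 2712.5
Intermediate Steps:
U(T) = -3 + 2*T*(6 + T) (U(T) = -3 + (T + T)*(T + 6) = -3 + (2*T)*(6 + T) = -3 + 2*T*(6 + T))
C = -228 (C = -38*6 = -228)
p = -25/2 (p = -1/2*25 = -25/2 ≈ -12.500)
(C + U(-7))*p = (-228 + (-3 + 2*(-7)**2 + 12*(-7)))*(-25/2) = (-228 + (-3 + 2*49 - 84))*(-25/2) = (-228 + (-3 + 98 - 84))*(-25/2) = (-228 + 11)*(-25/2) = -217*(-25/2) = 5425/2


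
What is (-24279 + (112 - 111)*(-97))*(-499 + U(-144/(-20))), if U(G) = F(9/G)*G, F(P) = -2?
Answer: 62573192/5 ≈ 1.2515e+7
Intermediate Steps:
U(G) = -2*G
(-24279 + (112 - 111)*(-97))*(-499 + U(-144/(-20))) = (-24279 + (112 - 111)*(-97))*(-499 - (-288)/(-20)) = (-24279 + 1*(-97))*(-499 - (-288)*(-1)/20) = (-24279 - 97)*(-499 - 2*36/5) = -24376*(-499 - 72/5) = -24376*(-2567/5) = 62573192/5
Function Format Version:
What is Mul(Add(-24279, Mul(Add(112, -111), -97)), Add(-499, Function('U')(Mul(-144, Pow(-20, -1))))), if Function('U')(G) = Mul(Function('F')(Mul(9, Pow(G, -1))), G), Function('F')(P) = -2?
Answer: Rational(62573192, 5) ≈ 1.2515e+7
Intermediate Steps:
Function('U')(G) = Mul(-2, G)
Mul(Add(-24279, Mul(Add(112, -111), -97)), Add(-499, Function('U')(Mul(-144, Pow(-20, -1))))) = Mul(Add(-24279, Mul(Add(112, -111), -97)), Add(-499, Mul(-2, Mul(-144, Pow(-20, -1))))) = Mul(Add(-24279, Mul(1, -97)), Add(-499, Mul(-2, Mul(-144, Rational(-1, 20))))) = Mul(Add(-24279, -97), Add(-499, Mul(-2, Rational(36, 5)))) = Mul(-24376, Add(-499, Rational(-72, 5))) = Mul(-24376, Rational(-2567, 5)) = Rational(62573192, 5)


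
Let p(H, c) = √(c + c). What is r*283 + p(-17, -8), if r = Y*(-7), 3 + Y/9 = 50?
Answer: -837963 + 4*I ≈ -8.3796e+5 + 4.0*I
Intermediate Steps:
Y = 423 (Y = -27 + 9*50 = -27 + 450 = 423)
r = -2961 (r = 423*(-7) = -2961)
p(H, c) = √2*√c (p(H, c) = √(2*c) = √2*√c)
r*283 + p(-17, -8) = -2961*283 + √2*√(-8) = -837963 + √2*(2*I*√2) = -837963 + 4*I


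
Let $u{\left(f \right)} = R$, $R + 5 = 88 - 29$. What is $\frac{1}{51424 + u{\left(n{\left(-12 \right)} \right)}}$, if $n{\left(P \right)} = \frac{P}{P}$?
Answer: $\frac{1}{51478} \approx 1.9426 \cdot 10^{-5}$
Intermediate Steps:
$n{\left(P \right)} = 1$
$R = 54$ ($R = -5 + \left(88 - 29\right) = -5 + 59 = 54$)
$u{\left(f \right)} = 54$
$\frac{1}{51424 + u{\left(n{\left(-12 \right)} \right)}} = \frac{1}{51424 + 54} = \frac{1}{51478}$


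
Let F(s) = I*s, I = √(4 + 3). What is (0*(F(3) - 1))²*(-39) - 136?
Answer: -136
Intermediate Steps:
I = √7 ≈ 2.6458
F(s) = s*√7 (F(s) = √7*s = s*√7)
(0*(F(3) - 1))²*(-39) - 136 = (0*(3*√7 - 1))²*(-39) - 136 = (0*(-1 + 3*√7))²*(-39) - 136 = 0²*(-39) - 136 = 0*(-39) - 136 = 0 - 136 = -136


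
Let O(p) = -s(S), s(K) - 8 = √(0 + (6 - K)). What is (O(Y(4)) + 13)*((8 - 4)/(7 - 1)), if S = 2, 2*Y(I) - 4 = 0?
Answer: 2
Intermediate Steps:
Y(I) = 2 (Y(I) = 2 + (½)*0 = 2 + 0 = 2)
s(K) = 8 + √(6 - K) (s(K) = 8 + √(0 + (6 - K)) = 8 + √(6 - K))
O(p) = -10 (O(p) = -(8 + √(6 - 1*2)) = -(8 + √(6 - 2)) = -(8 + √4) = -(8 + 2) = -1*10 = -10)
(O(Y(4)) + 13)*((8 - 4)/(7 - 1)) = (-10 + 13)*((8 - 4)/(7 - 1)) = 3*(4/6) = 3*(4*(⅙)) = 3*(⅔) = 2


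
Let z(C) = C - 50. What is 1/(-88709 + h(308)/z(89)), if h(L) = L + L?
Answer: -39/3459035 ≈ -1.1275e-5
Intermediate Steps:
z(C) = -50 + C
h(L) = 2*L
1/(-88709 + h(308)/z(89)) = 1/(-88709 + (2*308)/(-50 + 89)) = 1/(-88709 + 616/39) = 1/(-3459035/39) = -39/3459035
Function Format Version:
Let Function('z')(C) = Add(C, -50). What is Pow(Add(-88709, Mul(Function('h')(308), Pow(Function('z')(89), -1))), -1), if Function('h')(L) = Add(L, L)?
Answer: Rational(-39, 3459035) ≈ -1.1275e-5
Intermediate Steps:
Function('z')(C) = Add(-50, C)
Function('h')(L) = Mul(2, L)
Pow(Add(-88709, Mul(Function('h')(308), Pow(Function('z')(89), -1))), -1) = Pow(Add(-88709, Mul(Mul(2, 308), Pow(Add(-50, 89), -1))), -1) = Pow(Add(-88709, Mul(616, Pow(39, -1))), -1) = Pow(Add(-88709, Mul(616, Rational(1, 39))), -1) = Pow(Add(-88709, Rational(616, 39)), -1) = Pow(Rational(-3459035, 39), -1) = Rational(-39, 3459035)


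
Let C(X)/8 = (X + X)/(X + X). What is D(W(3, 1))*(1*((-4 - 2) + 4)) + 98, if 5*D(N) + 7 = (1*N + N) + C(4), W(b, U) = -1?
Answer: 492/5 ≈ 98.400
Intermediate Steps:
C(X) = 8 (C(X) = 8*((X + X)/(X + X)) = 8*((2*X)/((2*X))) = 8*((2*X)*(1/(2*X))) = 8*1 = 8)
D(N) = 1/5 + 2*N/5 (D(N) = -7/5 + ((1*N + N) + 8)/5 = -7/5 + ((N + N) + 8)/5 = -7/5 + (2*N + 8)/5 = -7/5 + (8 + 2*N)/5 = -7/5 + (8/5 + 2*N/5) = 1/5 + 2*N/5)
D(W(3, 1))*(1*((-4 - 2) + 4)) + 98 = (1/5 + (2/5)*(-1))*(1*((-4 - 2) + 4)) + 98 = (1/5 - 2/5)*(1*(-6 + 4)) + 98 = -(-2)/5 + 98 = -1/5*(-2) + 98 = 2/5 + 98 = 492/5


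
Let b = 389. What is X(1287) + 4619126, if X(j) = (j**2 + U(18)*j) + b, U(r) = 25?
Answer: 6308059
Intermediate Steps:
X(j) = 389 + j**2 + 25*j (X(j) = (j**2 + 25*j) + 389 = 389 + j**2 + 25*j)
X(1287) + 4619126 = (389 + 1287**2 + 25*1287) + 4619126 = (389 + 1656369 + 32175) + 4619126 = 1688933 + 4619126 = 6308059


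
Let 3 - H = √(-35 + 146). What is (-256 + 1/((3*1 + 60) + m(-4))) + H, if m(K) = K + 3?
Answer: -15685/62 - √111 ≈ -263.52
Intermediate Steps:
m(K) = 3 + K
H = 3 - √111 (H = 3 - √(-35 + 146) = 3 - √111 ≈ -7.5357)
(-256 + 1/((3*1 + 60) + m(-4))) + H = (-256 + 1/((3*1 + 60) + (3 - 4))) + (3 - √111) = (-256 + 1/((3 + 60) - 1)) + (3 - √111) = (-256 + 1/(63 - 1)) + (3 - √111) = (-256 + 1/62) + (3 - √111) = -15871/62 + (3 - √111) = -15685/62 - √111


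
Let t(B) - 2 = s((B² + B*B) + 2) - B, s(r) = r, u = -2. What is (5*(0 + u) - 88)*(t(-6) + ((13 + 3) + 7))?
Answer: -10290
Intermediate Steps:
t(B) = 4 - B + 2*B² (t(B) = 2 + (((B² + B*B) + 2) - B) = 2 + (((B² + B²) + 2) - B) = 2 + ((2*B² + 2) - B) = 2 + ((2 + 2*B²) - B) = 2 + (2 - B + 2*B²) = 4 - B + 2*B²)
(5*(0 + u) - 88)*(t(-6) + ((13 + 3) + 7)) = (5*(0 - 2) - 88)*((4 - 1*(-6) + 2*(-6)²) + ((13 + 3) + 7)) = (5*(-2) - 88)*((4 + 6 + 2*36) + (16 + 7)) = (-10 - 88)*((4 + 6 + 72) + 23) = -98*(82 + 23) = -98*105 = -10290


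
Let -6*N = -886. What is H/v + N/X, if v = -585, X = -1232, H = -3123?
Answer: 1253717/240240 ≈ 5.2186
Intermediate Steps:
N = 443/3 (N = -⅙*(-886) = 443/3 ≈ 147.67)
H/v + N/X = -3123/(-585) + (443/3)/(-1232) = -3123*(-1/585) + (443/3)*(-1/1232) = 347/65 - 443/3696 = 1253717/240240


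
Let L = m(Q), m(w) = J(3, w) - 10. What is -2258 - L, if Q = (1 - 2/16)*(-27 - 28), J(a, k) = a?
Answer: -2251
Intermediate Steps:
Q = -385/8 (Q = (1 - 2*1/16)*(-55) = (1 - ⅛)*(-55) = (7/8)*(-55) = -385/8 ≈ -48.125)
m(w) = -7 (m(w) = 3 - 10 = -7)
L = -7
-2258 - L = -2258 - 1*(-7) = -2258 + 7 = -2251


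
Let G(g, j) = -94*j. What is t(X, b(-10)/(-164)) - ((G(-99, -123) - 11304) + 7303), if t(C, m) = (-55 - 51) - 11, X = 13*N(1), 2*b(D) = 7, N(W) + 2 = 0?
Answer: -7678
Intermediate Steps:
N(W) = -2 (N(W) = -2 + 0 = -2)
b(D) = 7/2 (b(D) = (½)*7 = 7/2)
X = -26 (X = 13*(-2) = -26)
t(C, m) = -117 (t(C, m) = -106 - 11 = -117)
t(X, b(-10)/(-164)) - ((G(-99, -123) - 11304) + 7303) = -117 - ((-94*(-123) - 11304) + 7303) = -117 - ((11562 - 11304) + 7303) = -117 - (258 + 7303) = -117 - 1*7561 = -117 - 7561 = -7678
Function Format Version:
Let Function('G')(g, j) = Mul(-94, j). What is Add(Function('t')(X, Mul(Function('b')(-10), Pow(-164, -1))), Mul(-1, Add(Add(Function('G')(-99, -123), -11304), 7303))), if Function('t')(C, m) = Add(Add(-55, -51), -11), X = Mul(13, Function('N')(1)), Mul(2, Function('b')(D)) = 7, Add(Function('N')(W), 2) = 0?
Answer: -7678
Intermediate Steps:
Function('N')(W) = -2 (Function('N')(W) = Add(-2, 0) = -2)
Function('b')(D) = Rational(7, 2) (Function('b')(D) = Mul(Rational(1, 2), 7) = Rational(7, 2))
X = -26 (X = Mul(13, -2) = -26)
Function('t')(C, m) = -117 (Function('t')(C, m) = Add(-106, -11) = -117)
Add(Function('t')(X, Mul(Function('b')(-10), Pow(-164, -1))), Mul(-1, Add(Add(Function('G')(-99, -123), -11304), 7303))) = Add(-117, Mul(-1, Add(Add(Mul(-94, -123), -11304), 7303))) = Add(-117, Mul(-1, Add(Add(11562, -11304), 7303))) = Add(-117, Mul(-1, Add(258, 7303))) = Add(-117, Mul(-1, 7561)) = Add(-117, -7561) = -7678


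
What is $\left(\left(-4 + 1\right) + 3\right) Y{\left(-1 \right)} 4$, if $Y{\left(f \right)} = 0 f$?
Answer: $0$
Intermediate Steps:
$Y{\left(f \right)} = 0$
$\left(\left(-4 + 1\right) + 3\right) Y{\left(-1 \right)} 4 = \left(\left(-4 + 1\right) + 3\right) 0 \cdot 4 = \left(-3 + 3\right) 0 \cdot 4 = 0 \cdot 0 \cdot 4 = 0 \cdot 4 = 0$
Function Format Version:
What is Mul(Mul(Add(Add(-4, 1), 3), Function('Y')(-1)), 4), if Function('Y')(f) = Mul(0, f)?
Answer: 0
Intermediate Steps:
Function('Y')(f) = 0
Mul(Mul(Add(Add(-4, 1), 3), Function('Y')(-1)), 4) = Mul(Mul(Add(Add(-4, 1), 3), 0), 4) = Mul(Mul(Add(-3, 3), 0), 4) = Mul(Mul(0, 0), 4) = Mul(0, 4) = 0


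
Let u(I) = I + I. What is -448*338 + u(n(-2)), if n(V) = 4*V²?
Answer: -151392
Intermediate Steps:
u(I) = 2*I
-448*338 + u(n(-2)) = -448*338 + 2*(4*(-2)²) = -151424 + 2*(4*4) = -151424 + 2*16 = -151424 + 32 = -151392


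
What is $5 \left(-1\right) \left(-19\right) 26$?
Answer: $2470$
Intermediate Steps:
$5 \left(-1\right) \left(-19\right) 26 = \left(-5\right) \left(-19\right) 26 = 95 \cdot 26 = 2470$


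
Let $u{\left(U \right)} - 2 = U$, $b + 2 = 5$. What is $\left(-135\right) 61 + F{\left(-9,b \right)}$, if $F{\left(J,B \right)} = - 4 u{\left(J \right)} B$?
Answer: $-8151$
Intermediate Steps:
$b = 3$ ($b = -2 + 5 = 3$)
$u{\left(U \right)} = 2 + U$
$F{\left(J,B \right)} = B \left(-8 - 4 J\right)$ ($F{\left(J,B \right)} = - 4 \left(2 + J\right) B = \left(-8 - 4 J\right) B = B \left(-8 - 4 J\right)$)
$\left(-135\right) 61 + F{\left(-9,b \right)} = \left(-135\right) 61 - 12 \left(2 - 9\right) = -8235 - 12 \left(-7\right) = -8235 + 84 = -8151$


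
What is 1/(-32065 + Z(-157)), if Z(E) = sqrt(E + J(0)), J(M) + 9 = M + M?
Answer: -32065/1028164391 - I*sqrt(166)/1028164391 ≈ -3.1187e-5 - 1.2531e-8*I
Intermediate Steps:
J(M) = -9 + 2*M (J(M) = -9 + (M + M) = -9 + 2*M)
Z(E) = sqrt(-9 + E) (Z(E) = sqrt(E + (-9 + 2*0)) = sqrt(E + (-9 + 0)) = sqrt(E - 9) = sqrt(-9 + E))
1/(-32065 + Z(-157)) = 1/(-32065 + sqrt(-9 - 157)) = 1/(-32065 + sqrt(-166)) = 1/(-32065 + I*sqrt(166))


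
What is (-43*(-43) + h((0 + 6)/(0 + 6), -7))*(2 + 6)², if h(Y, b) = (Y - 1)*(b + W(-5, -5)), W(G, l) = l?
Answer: 118336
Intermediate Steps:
h(Y, b) = (-1 + Y)*(-5 + b) (h(Y, b) = (Y - 1)*(b - 5) = (-1 + Y)*(-5 + b))
(-43*(-43) + h((0 + 6)/(0 + 6), -7))*(2 + 6)² = (-43*(-43) + (5 - 1*(-7) - 5*(0 + 6)/(0 + 6) + ((0 + 6)/(0 + 6))*(-7)))*(2 + 6)² = (1849 + (5 + 7 - 30/6 + (6/6)*(-7)))*8² = (1849 + (5 + 7 - 30/6 + (6*(⅙))*(-7)))*64 = (1849 + (5 + 7 - 5*1 + 1*(-7)))*64 = (1849 + (5 + 7 - 5 - 7))*64 = (1849 + 0)*64 = 1849*64 = 118336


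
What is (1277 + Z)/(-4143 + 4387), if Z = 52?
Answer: 1329/244 ≈ 5.4467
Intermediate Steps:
(1277 + Z)/(-4143 + 4387) = (1277 + 52)/(-4143 + 4387) = 1329/244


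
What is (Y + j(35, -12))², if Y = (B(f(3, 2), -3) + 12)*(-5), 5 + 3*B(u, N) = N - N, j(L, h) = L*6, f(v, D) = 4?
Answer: 225625/9 ≈ 25069.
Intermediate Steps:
j(L, h) = 6*L
B(u, N) = -5/3 (B(u, N) = -5/3 + (N - N)/3 = -5/3 + (⅓)*0 = -5/3 + 0 = -5/3)
Y = -155/3 (Y = (-5/3 + 12)*(-5) = (31/3)*(-5) = -155/3 ≈ -51.667)
(Y + j(35, -12))² = (-155/3 + 6*35)² = (-155/3 + 210)² = (475/3)² = 225625/9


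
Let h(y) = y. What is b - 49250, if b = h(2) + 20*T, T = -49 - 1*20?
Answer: -50628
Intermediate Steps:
T = -69 (T = -49 - 20 = -69)
b = -1378 (b = 2 + 20*(-69) = 2 - 1380 = -1378)
b - 49250 = -1378 - 49250 = -50628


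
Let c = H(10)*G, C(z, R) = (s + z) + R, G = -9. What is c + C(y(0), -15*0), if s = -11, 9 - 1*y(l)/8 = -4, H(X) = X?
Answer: 3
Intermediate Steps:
y(l) = 104 (y(l) = 72 - 8*(-4) = 72 + 32 = 104)
C(z, R) = -11 + R + z (C(z, R) = (-11 + z) + R = -11 + R + z)
c = -90 (c = 10*(-9) = -90)
c + C(y(0), -15*0) = -90 + (-11 - 15*0 + 104) = -90 + (-11 + 0 + 104) = -90 + 93 = 3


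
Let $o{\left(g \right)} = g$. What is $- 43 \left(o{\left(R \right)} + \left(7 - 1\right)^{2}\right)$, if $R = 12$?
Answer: $-2064$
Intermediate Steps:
$- 43 \left(o{\left(R \right)} + \left(7 - 1\right)^{2}\right) = - 43 \left(12 + \left(7 - 1\right)^{2}\right) = - 43 \left(12 + 6^{2}\right) = - 43 \left(12 + 36\right) = \left(-43\right) 48 = -2064$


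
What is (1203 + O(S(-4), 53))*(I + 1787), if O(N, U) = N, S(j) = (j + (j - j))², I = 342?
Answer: 2595251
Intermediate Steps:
S(j) = j² (S(j) = (j + 0)² = j²)
(1203 + O(S(-4), 53))*(I + 1787) = (1203 + (-4)²)*(342 + 1787) = (1203 + 16)*2129 = 1219*2129 = 2595251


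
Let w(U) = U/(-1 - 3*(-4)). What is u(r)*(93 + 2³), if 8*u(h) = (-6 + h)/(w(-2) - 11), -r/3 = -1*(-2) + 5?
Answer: 9999/328 ≈ 30.485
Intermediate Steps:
w(U) = U/11 (w(U) = U/(-1 + 12) = U/11)
r = -21 (r = -3*(-1*(-2) + 5) = -3*(2 + 5) = -3*7 = -21)
u(h) = 11/164 - 11*h/984 (u(h) = ((-6 + h)/((1/11)*(-2) - 11))/8 = ((-6 + h)/(-2/11 - 11))/8 = ((-6 + h)/(-123/11))/8 = ((-6 + h)*(-11/123))/8 = (22/41 - 11*h/123)/8 = 11/164 - 11*h/984)
u(r)*(93 + 2³) = (11/164 - 11/984*(-21))*(93 + 2³) = (11/164 + 77/328)*(93 + 8) = (99/328)*101 = 9999/328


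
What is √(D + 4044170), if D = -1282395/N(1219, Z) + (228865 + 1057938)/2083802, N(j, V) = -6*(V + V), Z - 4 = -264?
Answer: √242241666358251063023/7739836 ≈ 2010.9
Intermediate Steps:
Z = -260 (Z = 4 - 264 = -260)
N(j, V) = -12*V
D = -12705916383/30959344 (D = -1282395/((-12*(-260))) + (228865 + 1057938)/2083802 = -1282395/3120 + 1286803*(1/2083802) = -1282395*1/3120 + 183829/297686 = -85493/208 + 183829/297686 = -12705916383/30959344 ≈ -410.41)
√(D + 4044170) = √(-12705916383/30959344 + 4044170) = √(125192144308097/30959344) = √242241666358251063023/7739836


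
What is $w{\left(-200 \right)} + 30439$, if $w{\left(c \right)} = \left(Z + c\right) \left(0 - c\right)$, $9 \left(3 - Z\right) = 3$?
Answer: $- \frac{27083}{3} \approx -9027.7$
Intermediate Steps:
$Z = \frac{8}{3}$ ($Z = 3 - \frac{1}{3} = \frac{8}{3} \approx 2.6667$)
$w{\left(c \right)} = - c \left(\frac{8}{3} + c\right)$ ($w{\left(c \right)} = \left(\frac{8}{3} + c\right) \left(0 - c\right) = \left(\frac{8}{3} + c\right) \left(- c\right) = - c \left(\frac{8}{3} + c\right)$)
$w{\left(-200 \right)} + 30439 = \left(- \frac{1}{3}\right) \left(-200\right) \left(8 + 3 \left(-200\right)\right) + 30439 = \left(- \frac{1}{3}\right) \left(-200\right) \left(8 - 600\right) + 30439 = \left(- \frac{1}{3}\right) \left(-200\right) \left(-592\right) + 30439 = - \frac{118400}{3} + 30439 = - \frac{27083}{3}$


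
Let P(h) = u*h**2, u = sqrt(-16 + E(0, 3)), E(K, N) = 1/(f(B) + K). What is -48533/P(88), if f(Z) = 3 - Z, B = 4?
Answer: 48533*I*sqrt(17)/131648 ≈ 1.52*I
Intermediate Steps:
E(K, N) = 1/(-1 + K) (E(K, N) = 1/((3 - 1*4) + K) = 1/((3 - 4) + K) = 1/(-1 + K))
u = I*sqrt(17) (u = sqrt(-16 + 1/(-1 + 0)) = sqrt(-16 + 1/(-1)) = sqrt(-16 - 1) = sqrt(-17) = I*sqrt(17) ≈ 4.1231*I)
P(h) = I*sqrt(17)*h**2 (P(h) = (I*sqrt(17))*h**2 = I*sqrt(17)*h**2)
-48533/P(88) = -48533*(-I*sqrt(17)/131648) = -(-48533)*I*sqrt(17)/131648 = 48533*I*sqrt(17)/131648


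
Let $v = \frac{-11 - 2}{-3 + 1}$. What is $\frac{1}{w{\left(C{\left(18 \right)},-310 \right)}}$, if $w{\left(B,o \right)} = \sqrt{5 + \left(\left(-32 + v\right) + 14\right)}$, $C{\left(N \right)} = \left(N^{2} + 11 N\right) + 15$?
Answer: $- \frac{i \sqrt{26}}{13} \approx - 0.39223 i$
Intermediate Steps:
$v = \frac{13}{2}$ ($v = - \frac{13}{-2} = \left(-13\right) \left(- \frac{1}{2}\right) = \frac{13}{2} \approx 6.5$)
$C{\left(N \right)} = 15 + N^{2} + 11 N$
$w{\left(B,o \right)} = \frac{i \sqrt{26}}{2}$ ($w{\left(B,o \right)} = \sqrt{5 + \left(\left(-32 + \frac{13}{2}\right) + 14\right)} = \sqrt{5 + \left(- \frac{51}{2} + 14\right)} = \sqrt{5 - \frac{23}{2}} = \sqrt{- \frac{13}{2}} = \frac{i \sqrt{26}}{2}$)
$\frac{1}{w{\left(C{\left(18 \right)},-310 \right)}} = \frac{1}{\frac{1}{2} i \sqrt{26}} = - \frac{i \sqrt{26}}{13}$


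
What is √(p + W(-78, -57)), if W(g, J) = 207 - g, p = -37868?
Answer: 7*I*√767 ≈ 193.86*I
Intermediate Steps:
√(p + W(-78, -57)) = √(-37868 + (207 - 1*(-78))) = √(-37868 + (207 + 78)) = √(-37868 + 285) = √(-37583) = 7*I*√767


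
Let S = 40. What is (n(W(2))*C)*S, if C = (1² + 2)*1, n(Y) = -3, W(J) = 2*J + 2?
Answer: -360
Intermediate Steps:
W(J) = 2 + 2*J
C = 3 (C = (1 + 2)*1 = 3*1 = 3)
(n(W(2))*C)*S = -3*3*40 = -9*40 = -360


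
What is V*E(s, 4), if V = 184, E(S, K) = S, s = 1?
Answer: 184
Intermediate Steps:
V*E(s, 4) = 184*1 = 184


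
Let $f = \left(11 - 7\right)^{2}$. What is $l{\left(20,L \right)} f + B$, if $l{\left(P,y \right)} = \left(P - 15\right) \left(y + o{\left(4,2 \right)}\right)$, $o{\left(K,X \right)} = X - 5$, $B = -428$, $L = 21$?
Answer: $1012$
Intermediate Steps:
$o{\left(K,X \right)} = -5 + X$
$l{\left(P,y \right)} = \left(-15 + P\right) \left(-3 + y\right)$ ($l{\left(P,y \right)} = \left(P - 15\right) \left(y + \left(-5 + 2\right)\right) = \left(-15 + P\right) \left(y - 3\right) = \left(-15 + P\right) \left(-3 + y\right)$)
$f = 16$ ($f = 4^{2} = 16$)
$l{\left(20,L \right)} f + B = \left(45 - 315 - 60 + 20 \cdot 21\right) 16 - 428 = \left(45 - 315 - 60 + 420\right) 16 - 428 = 90 \cdot 16 - 428 = 1440 - 428 = 1012$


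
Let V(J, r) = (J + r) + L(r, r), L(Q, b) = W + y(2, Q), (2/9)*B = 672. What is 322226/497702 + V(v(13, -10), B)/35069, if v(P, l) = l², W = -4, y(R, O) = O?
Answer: 7179012341/8726955719 ≈ 0.82263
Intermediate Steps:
B = 3024 (B = (9/2)*672 = 3024)
L(Q, b) = -4 + Q
V(J, r) = -4 + J + 2*r (V(J, r) = (J + r) + (-4 + r) = -4 + J + 2*r)
322226/497702 + V(v(13, -10), B)/35069 = 322226/497702 + (-4 + (-10)² + 2*3024)/35069 = 322226*(1/497702) + (-4 + 100 + 6048)*(1/35069) = 161113/248851 + 6144*(1/35069) = 161113/248851 + 6144/35069 = 7179012341/8726955719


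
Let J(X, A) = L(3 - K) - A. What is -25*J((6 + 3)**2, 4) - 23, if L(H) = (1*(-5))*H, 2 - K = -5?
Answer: -423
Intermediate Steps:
K = 7 (K = 2 - 1*(-5) = 2 + 5 = 7)
L(H) = -5*H
J(X, A) = 20 - A (J(X, A) = -5*(3 - 1*7) - A = -5*(3 - 7) - A = -5*(-4) - A = 20 - A)
-25*J((6 + 3)**2, 4) - 23 = -25*(20 - 1*4) - 23 = -25*(20 - 4) - 23 = -25*16 - 23 = -400 - 23 = -423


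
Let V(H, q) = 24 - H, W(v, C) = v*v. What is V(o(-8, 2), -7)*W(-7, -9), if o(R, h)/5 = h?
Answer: 686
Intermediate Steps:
o(R, h) = 5*h
W(v, C) = v**2
V(o(-8, 2), -7)*W(-7, -9) = (24 - 5*2)*(-7)**2 = (24 - 1*10)*49 = (24 - 10)*49 = 14*49 = 686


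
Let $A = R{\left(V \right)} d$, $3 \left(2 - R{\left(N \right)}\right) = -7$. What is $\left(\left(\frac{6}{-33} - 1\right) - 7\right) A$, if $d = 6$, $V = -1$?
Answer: $- \frac{2340}{11} \approx -212.73$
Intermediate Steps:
$R{\left(N \right)} = \frac{13}{3}$ ($R{\left(N \right)} = 2 - - \frac{7}{3} = 2 + \frac{7}{3} = \frac{13}{3}$)
$A = 26$ ($A = \frac{13}{3} \cdot 6 = 26$)
$\left(\left(\frac{6}{-33} - 1\right) - 7\right) A = \left(\left(\frac{6}{-33} - 1\right) - 7\right) 26 = \left(\left(6 \left(- \frac{1}{33}\right) - 1\right) - 7\right) 26 = \left(\left(- \frac{2}{11} - 1\right) - 7\right) 26 = \left(- \frac{13}{11} - 7\right) 26 = \left(- \frac{90}{11}\right) 26 = - \frac{2340}{11}$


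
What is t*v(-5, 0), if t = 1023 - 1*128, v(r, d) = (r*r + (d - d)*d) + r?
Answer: 17900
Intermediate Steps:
v(r, d) = r + r**2 (v(r, d) = (r**2 + 0*d) + r = (r**2 + 0) + r = r**2 + r = r + r**2)
t = 895 (t = 1023 - 128 = 895)
t*v(-5, 0) = 895*(-5*(1 - 5)) = 895*(-5*(-4)) = 895*20 = 17900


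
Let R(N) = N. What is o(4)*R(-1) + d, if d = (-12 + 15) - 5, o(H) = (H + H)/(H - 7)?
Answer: ⅔ ≈ 0.66667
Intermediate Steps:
o(H) = 2*H/(-7 + H) (o(H) = (2*H)/(-7 + H) = 2*H/(-7 + H))
d = -2 (d = 3 - 5 = -2)
o(4)*R(-1) + d = (2*4/(-7 + 4))*(-1) - 2 = (2*4/(-3))*(-1) - 2 = (2*4*(-⅓))*(-1) - 2 = -8/3*(-1) - 2 = 8/3 - 2 = ⅔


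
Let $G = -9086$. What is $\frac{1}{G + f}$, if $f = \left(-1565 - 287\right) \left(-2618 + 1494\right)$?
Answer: $\frac{1}{2072562} \approx 4.8249 \cdot 10^{-7}$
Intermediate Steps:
$f = 2081648$ ($f = \left(-1852\right) \left(-1124\right) = 2081648$)
$\frac{1}{G + f} = \frac{1}{-9086 + 2081648} = \frac{1}{2072562}$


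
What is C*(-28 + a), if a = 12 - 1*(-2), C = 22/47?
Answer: -308/47 ≈ -6.5532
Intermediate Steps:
C = 22/47 (C = 22*(1/47) = 22/47 ≈ 0.46809)
a = 14 (a = 12 + 2 = 14)
C*(-28 + a) = 22*(-28 + 14)/47 = (22/47)*(-14) = -308/47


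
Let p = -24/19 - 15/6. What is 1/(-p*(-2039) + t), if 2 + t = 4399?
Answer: -38/124491 ≈ -0.00030524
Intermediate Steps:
p = -143/38 (p = -24*1/19 - 15*1/6 = -24/19 - 5/2 = -143/38 ≈ -3.7632)
t = 4397 (t = -2 + 4399 = 4397)
1/(-p*(-2039) + t) = 1/(-(-143)*(-2039)/38 + 4397) = 1/(-1*291577/38 + 4397) = 1/(-291577/38 + 4397) = 1/(-124491/38) = -38/124491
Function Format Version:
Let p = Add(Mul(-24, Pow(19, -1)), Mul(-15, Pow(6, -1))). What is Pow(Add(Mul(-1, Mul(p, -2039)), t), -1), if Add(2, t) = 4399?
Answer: Rational(-38, 124491) ≈ -0.00030524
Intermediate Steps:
p = Rational(-143, 38) (p = Add(Mul(-24, Rational(1, 19)), Mul(-15, Rational(1, 6))) = Add(Rational(-24, 19), Rational(-5, 2)) = Rational(-143, 38) ≈ -3.7632)
t = 4397 (t = Add(-2, 4399) = 4397)
Pow(Add(Mul(-1, Mul(p, -2039)), t), -1) = Pow(Add(Mul(-1, Mul(Rational(-143, 38), -2039)), 4397), -1) = Pow(Add(Mul(-1, Rational(291577, 38)), 4397), -1) = Pow(Add(Rational(-291577, 38), 4397), -1) = Pow(Rational(-124491, 38), -1) = Rational(-38, 124491)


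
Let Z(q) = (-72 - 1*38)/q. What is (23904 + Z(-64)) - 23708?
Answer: 6327/32 ≈ 197.72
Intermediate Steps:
Z(q) = -110/q (Z(q) = (-72 - 38)/q = -110/q)
(23904 + Z(-64)) - 23708 = (23904 - 110/(-64)) - 23708 = (23904 - 110*(-1/64)) - 23708 = (23904 + 55/32) - 23708 = 764983/32 - 23708 = 6327/32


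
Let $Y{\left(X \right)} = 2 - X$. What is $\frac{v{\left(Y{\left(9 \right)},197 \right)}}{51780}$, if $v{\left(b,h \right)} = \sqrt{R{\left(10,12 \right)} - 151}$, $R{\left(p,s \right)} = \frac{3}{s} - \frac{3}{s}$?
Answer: $\frac{i \sqrt{151}}{51780} \approx 0.00023732 i$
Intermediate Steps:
$R{\left(p,s \right)} = 0$
$v{\left(b,h \right)} = i \sqrt{151}$ ($v{\left(b,h \right)} = \sqrt{0 - 151} = \sqrt{-151} = i \sqrt{151}$)
$\frac{v{\left(Y{\left(9 \right)},197 \right)}}{51780} = \frac{i \sqrt{151}}{51780}$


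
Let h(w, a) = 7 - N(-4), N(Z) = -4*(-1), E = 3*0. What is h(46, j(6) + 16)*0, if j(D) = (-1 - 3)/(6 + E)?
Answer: 0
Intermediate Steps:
E = 0
N(Z) = 4
j(D) = -⅔ (j(D) = (-1 - 3)/(6 + 0) = -4/6 = -4*⅙ = -⅔)
h(w, a) = 3 (h(w, a) = 7 - 1*4 = 7 - 4 = 3)
h(46, j(6) + 16)*0 = 3*0 = 0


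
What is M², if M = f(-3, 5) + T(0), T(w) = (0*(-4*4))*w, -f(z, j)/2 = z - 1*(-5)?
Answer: 16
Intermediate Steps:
f(z, j) = -10 - 2*z (f(z, j) = -2*(z - 1*(-5)) = -2*(z + 5) = -2*(5 + z) = -10 - 2*z)
T(w) = 0 (T(w) = (0*(-16))*w = 0*w = 0)
M = -4 (M = (-10 - 2*(-3)) + 0 = (-10 + 6) + 0 = -4 + 0 = -4)
M² = (-4)² = 16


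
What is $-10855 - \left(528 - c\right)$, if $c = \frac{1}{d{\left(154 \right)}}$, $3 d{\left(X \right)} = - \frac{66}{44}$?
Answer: $-11385$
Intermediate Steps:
$d{\left(X \right)} = - \frac{1}{2}$ ($d{\left(X \right)} = \frac{\left(-66\right) \frac{1}{44}}{3} = \frac{1}{3} \left(- \frac{3}{2}\right) = - \frac{1}{2}$)
$c = -2$ ($c = \frac{1}{- \frac{1}{2}} = -2$)
$-10855 - \left(528 - c\right) = -10855 - \left(528 - -2\right) = -10855 - \left(528 + 2\right) = -10855 - 530 = -11385$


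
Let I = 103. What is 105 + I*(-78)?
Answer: -7929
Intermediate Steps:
105 + I*(-78) = 105 + 103*(-78) = 105 - 8034 = -7929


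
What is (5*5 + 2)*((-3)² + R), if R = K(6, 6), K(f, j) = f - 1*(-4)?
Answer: 513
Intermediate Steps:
K(f, j) = 4 + f (K(f, j) = f + 4 = 4 + f)
R = 10 (R = 4 + 6 = 10)
(5*5 + 2)*((-3)² + R) = (5*5 + 2)*((-3)² + 10) = (25 + 2)*(9 + 10) = 27*19 = 513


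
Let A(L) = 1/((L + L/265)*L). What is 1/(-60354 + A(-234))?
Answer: -14565096/879061803719 ≈ -1.6569e-5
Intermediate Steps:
A(L) = 265/(266*L**2) (A(L) = 1/((L + L*(1/265))*L) = 1/((L + L/265)*L) = 1/(((266*L/265))*L) = (265/(266*L))/L = 265/(266*L**2))
1/(-60354 + A(-234)) = 1/(-60354 + (265/266)/(-234)**2) = 1/(-60354 + (265/266)*(1/54756)) = 1/(-60354 + 265/14565096) = 1/(-879061803719/14565096) = -14565096/879061803719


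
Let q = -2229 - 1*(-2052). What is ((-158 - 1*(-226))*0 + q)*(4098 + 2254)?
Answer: -1124304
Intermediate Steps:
q = -177 (q = -2229 + 2052 = -177)
((-158 - 1*(-226))*0 + q)*(4098 + 2254) = ((-158 - 1*(-226))*0 - 177)*(4098 + 2254) = ((-158 + 226)*0 - 177)*6352 = (68*0 - 177)*6352 = (0 - 177)*6352 = -177*6352 = -1124304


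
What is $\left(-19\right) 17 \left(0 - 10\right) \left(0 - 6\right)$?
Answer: $-19380$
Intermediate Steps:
$\left(-19\right) 17 \left(0 - 10\right) \left(0 - 6\right) = - 323 \left(0 - 10\right) \left(-6\right) = - 323 \left(\left(-10\right) \left(-6\right)\right) = \left(-323\right) 60 = -19380$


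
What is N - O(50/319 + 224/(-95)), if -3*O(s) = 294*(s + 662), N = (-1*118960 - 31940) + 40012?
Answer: -1400930848/30305 ≈ -46228.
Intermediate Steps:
N = -110888 (N = (-118960 - 31940) + 40012 = -150900 + 40012 = -110888)
O(s) = -64876 - 98*s (O(s) = -98*(s + 662) = -98*(662 + s) = -(194628 + 294*s)/3 = -64876 - 98*s)
N - O(50/319 + 224/(-95)) = -110888 - (-64876 - 98*(50/319 + 224/(-95))) = -110888 - (-64876 - 98*(50*(1/319) + 224*(-1/95))) = -110888 - (-64876 - 98*(50/319 - 224/95)) = -110888 - (-64876 - 98*(-66706/30305)) = -110888 - (-64876 + 6537188/30305) = -110888 - 1*(-1959529992/30305) = -110888 + 1959529992/30305 = -1400930848/30305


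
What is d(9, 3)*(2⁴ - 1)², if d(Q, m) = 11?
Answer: 2475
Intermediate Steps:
d(9, 3)*(2⁴ - 1)² = 11*(2⁴ - 1)² = 11*(16 - 1)² = 11*15² = 11*225 = 2475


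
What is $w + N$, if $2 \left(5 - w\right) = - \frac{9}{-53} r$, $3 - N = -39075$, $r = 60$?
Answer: $\frac{2071129}{53} \approx 39078.0$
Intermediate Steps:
$N = 39078$ ($N = 3 - -39075 = 3 + 39075 = 39078$)
$w = - \frac{5}{53}$ ($w = 5 - \frac{- \frac{9}{-53} \cdot 60}{2} = 5 - \frac{\left(-9\right) \left(- \frac{1}{53}\right) 60}{2} = 5 - \frac{\frac{9}{53} \cdot 60}{2} = 5 - \frac{270}{53} = - \frac{5}{53} \approx -0.09434$)
$w + N = - \frac{5}{53} + 39078 = \frac{2071129}{53}$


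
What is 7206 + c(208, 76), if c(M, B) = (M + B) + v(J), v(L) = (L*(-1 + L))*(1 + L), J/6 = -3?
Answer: 1676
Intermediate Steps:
J = -18 (J = 6*(-3) = -18)
v(L) = L*(1 + L)*(-1 + L)
c(M, B) = -5814 + B + M (c(M, B) = (M + B) + ((-18)³ - 1*(-18)) = (B + M) + (-5832 + 18) = (B + M) - 5814 = -5814 + B + M)
7206 + c(208, 76) = 7206 + (-5814 + 76 + 208) = 7206 - 5530 = 1676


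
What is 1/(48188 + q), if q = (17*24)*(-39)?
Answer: 1/32276 ≈ 3.0983e-5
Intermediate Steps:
q = -15912 (q = 408*(-39) = -15912)
1/(48188 + q) = 1/(48188 - 15912) = 1/32276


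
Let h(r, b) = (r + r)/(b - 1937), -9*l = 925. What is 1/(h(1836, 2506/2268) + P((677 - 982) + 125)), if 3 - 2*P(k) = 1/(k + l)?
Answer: -31926007/12611694 ≈ -2.5315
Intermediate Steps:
l = -925/9 (l = -⅑*925 = -925/9 ≈ -102.78)
h(r, b) = 2*r/(-1937 + b) (h(r, b) = (2*r)/(-1937 + b) = 2*r/(-1937 + b))
P(k) = 3/2 - 1/(2*(-925/9 + k)) (P(k) = 3/2 - 1/(2*(k - 925/9)) = 3/2 - 1/(2*(-925/9 + k)))
1/(h(1836, 2506/2268) + P((677 - 982) + 125)) = 1/(2*1836/(-1937 + 2506/2268) + 3*(-928 + 9*((677 - 982) + 125))/(2*(-925 + 9*((677 - 982) + 125)))) = 1/(2*1836/(-1937 + 2506*(1/2268)) + 3*(-928 + 9*(-305 + 125))/(2*(-925 + 9*(-305 + 125)))) = 1/(2*1836/(-1937 + 179/162) + 3*(-928 + 9*(-180))/(2*(-925 + 9*(-180)))) = 1/(2*1836/(-313615/162) + 3*(-928 - 1620)/(2*(-925 - 1620))) = 1/(2*1836*(-162/313615) + (3/2)*(-2548)/(-2545)) = 1/(-594864/313615 + (3/2)*(-1/2545)*(-2548)) = 1/(-594864/313615 + 3822/2545) = 1/(-12611694/31926007) = -31926007/12611694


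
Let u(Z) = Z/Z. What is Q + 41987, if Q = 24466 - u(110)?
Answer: 66452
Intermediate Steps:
u(Z) = 1
Q = 24465 (Q = 24466 - 1*1 = 24466 - 1 = 24465)
Q + 41987 = 24465 + 41987 = 66452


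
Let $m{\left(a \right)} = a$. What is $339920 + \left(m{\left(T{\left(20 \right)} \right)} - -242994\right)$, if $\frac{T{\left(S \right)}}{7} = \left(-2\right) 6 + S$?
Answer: $582970$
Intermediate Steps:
$T{\left(S \right)} = -84 + 7 S$ ($T{\left(S \right)} = 7 \left(\left(-2\right) 6 + S\right) = 7 \left(-12 + S\right) = -84 + 7 S$)
$339920 + \left(m{\left(T{\left(20 \right)} \right)} - -242994\right) = 339920 + \left(\left(-84 + 7 \cdot 20\right) - -242994\right) = 339920 + \left(\left(-84 + 140\right) + 242994\right) = 339920 + \left(56 + 242994\right) = 339920 + 243050 = 582970$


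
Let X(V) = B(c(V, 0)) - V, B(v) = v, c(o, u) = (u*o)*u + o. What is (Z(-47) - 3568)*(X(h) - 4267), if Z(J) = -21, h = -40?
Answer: 15314263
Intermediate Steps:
c(o, u) = o + o*u² (c(o, u) = (o*u)*u + o = o*u² + o = o + o*u²)
X(V) = 0 (X(V) = V*(1 + 0²) - V = V*(1 + 0) - V = V*1 - V = V - V = 0)
(Z(-47) - 3568)*(X(h) - 4267) = (-21 - 3568)*(0 - 4267) = -3589*(-4267) = 15314263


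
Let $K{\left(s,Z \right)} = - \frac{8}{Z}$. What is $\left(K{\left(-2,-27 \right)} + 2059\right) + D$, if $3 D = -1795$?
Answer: $\frac{39446}{27} \approx 1461.0$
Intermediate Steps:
$D = - \frac{1795}{3}$ ($D = \frac{1}{3} \left(-1795\right) = - \frac{1795}{3} \approx -598.33$)
$\left(K{\left(-2,-27 \right)} + 2059\right) + D = \left(- \frac{8}{-27} + 2059\right) - \frac{1795}{3} = \left(\left(-8\right) \left(- \frac{1}{27}\right) + 2059\right) - \frac{1795}{3} = \left(\frac{8}{27} + 2059\right) - \frac{1795}{3} = \frac{55601}{27} - \frac{1795}{3} = \frac{39446}{27}$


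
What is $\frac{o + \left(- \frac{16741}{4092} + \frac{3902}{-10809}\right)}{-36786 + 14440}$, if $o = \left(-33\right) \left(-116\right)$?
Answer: $- \frac{56372385977}{329457714696} \approx -0.17111$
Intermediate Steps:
$o = 3828$
$\frac{o + \left(- \frac{16741}{4092} + \frac{3902}{-10809}\right)}{-36786 + 14440} = \frac{3828 + \left(- \frac{16741}{4092} + \frac{3902}{-10809}\right)}{-36786 + 14440} = \frac{3828 + \left(\left(-16741\right) \frac{1}{4092} + 3902 \left(- \frac{1}{10809}\right)\right)}{-22346} = \left(3828 - \frac{65640151}{14743476}\right) \left(- \frac{1}{22346}\right) = \frac{56372385977}{14743476} \left(- \frac{1}{22346}\right) = - \frac{56372385977}{329457714696}$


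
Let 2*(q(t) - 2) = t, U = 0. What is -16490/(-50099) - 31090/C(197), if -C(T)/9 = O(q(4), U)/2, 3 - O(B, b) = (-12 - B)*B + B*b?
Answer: 183829370/1777041 ≈ 103.45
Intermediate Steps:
q(t) = 2 + t/2
O(B, b) = 3 - B*b - B*(-12 - B) (O(B, b) = 3 - ((-12 - B)*B + B*b) = 3 - (B*(-12 - B) + B*b) = 3 - (B*b + B*(-12 - B)) = 3 + (-B*b - B*(-12 - B)) = 3 - B*b - B*(-12 - B))
C(T) = -603/2 (C(T) = -9*(3 + (2 + (½)*4)² + 12*(2 + (½)*4) - 1*(2 + (½)*4)*0)/2 = -9*(3 + (2 + 2)² + 12*(2 + 2) - 1*(2 + 2)*0)/2 = -9*(3 + 4² + 12*4 - 1*4*0)/2 = -9*(3 + 16 + 48 + 0)/2 = -603/2)
-16490/(-50099) - 31090/C(197) = -16490/(-50099) - 31090/(-603/2) = -16490*(-1/50099) - 31090*(-2/603) = 970/2947 + 62180/603 = 183829370/1777041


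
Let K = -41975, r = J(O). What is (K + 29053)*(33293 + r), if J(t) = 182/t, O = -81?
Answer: -34844832022/81 ≈ -4.3018e+8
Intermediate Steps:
r = -182/81 (r = 182/(-81) = 182*(-1/81) = -182/81 ≈ -2.2469)
(K + 29053)*(33293 + r) = (-41975 + 29053)*(33293 - 182/81) = -12922*2696551/81 = -34844832022/81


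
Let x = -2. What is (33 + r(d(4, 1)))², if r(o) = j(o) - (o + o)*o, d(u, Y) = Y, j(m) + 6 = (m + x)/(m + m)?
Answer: 2401/4 ≈ 600.25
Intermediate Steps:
j(m) = -6 + (-2 + m)/(2*m) (j(m) = -6 + (m - 2)/(m + m) = -6 + (-2 + m)/((2*m)) = -6 + (-2 + m)*(1/(2*m)) = -6 + (-2 + m)/(2*m))
r(o) = -11/2 - 1/o - 2*o² (r(o) = (-11/2 - 1/o) - (o + o)*o = (-11/2 - 1/o) - 2*o*o = (-11/2 - 1/o) - 2*o² = -11/2 - 1/o - 2*o²)
(33 + r(d(4, 1)))² = (33 + (-11/2 - 1/1 - 2*1²))² = (33 + (-11/2 - 1*1 - 2*1))² = (33 + (-11/2 - 1 - 2))² = (33 - 17/2)² = (49/2)² = 2401/4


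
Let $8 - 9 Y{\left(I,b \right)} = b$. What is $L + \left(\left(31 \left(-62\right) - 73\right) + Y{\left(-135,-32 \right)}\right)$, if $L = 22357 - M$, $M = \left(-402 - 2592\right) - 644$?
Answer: $\frac{216040}{9} \approx 24004.0$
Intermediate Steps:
$Y{\left(I,b \right)} = \frac{8}{9} - \frac{b}{9}$
$M = -3638$ ($M = -2994 - 644 = -3638$)
$L = 25995$ ($L = 22357 - -3638 = 22357 + 3638 = 25995$)
$L + \left(\left(31 \left(-62\right) - 73\right) + Y{\left(-135,-32 \right)}\right) = 25995 + \left(\left(31 \left(-62\right) - 73\right) + \left(\frac{8}{9} - - \frac{32}{9}\right)\right) = 25995 + \left(\left(-1922 - 73\right) + \left(\frac{8}{9} + \frac{32}{9}\right)\right) = 25995 + \left(-1995 + \frac{40}{9}\right) = 25995 - \frac{17915}{9} = \frac{216040}{9}$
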